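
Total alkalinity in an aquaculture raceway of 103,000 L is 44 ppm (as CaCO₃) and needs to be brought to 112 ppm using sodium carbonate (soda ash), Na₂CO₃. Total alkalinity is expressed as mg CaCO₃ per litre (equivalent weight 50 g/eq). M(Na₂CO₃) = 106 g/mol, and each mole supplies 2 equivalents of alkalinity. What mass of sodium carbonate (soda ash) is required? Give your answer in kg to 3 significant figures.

7.42 kg

Alkalinity to add: (112 − 44) = 68 mg/L as CaCO₃ × 103,000 L = 7004 g as CaCO₃.
Equivalents: 7004 g ÷ 50 g/eq = 140.1 eq.
Each mole of Na₂CO₃ supplies 2 eq, so 140.1 / 2 = 70.04 mol.
Mass: 70.04 mol × 106 g/mol = 7424 g.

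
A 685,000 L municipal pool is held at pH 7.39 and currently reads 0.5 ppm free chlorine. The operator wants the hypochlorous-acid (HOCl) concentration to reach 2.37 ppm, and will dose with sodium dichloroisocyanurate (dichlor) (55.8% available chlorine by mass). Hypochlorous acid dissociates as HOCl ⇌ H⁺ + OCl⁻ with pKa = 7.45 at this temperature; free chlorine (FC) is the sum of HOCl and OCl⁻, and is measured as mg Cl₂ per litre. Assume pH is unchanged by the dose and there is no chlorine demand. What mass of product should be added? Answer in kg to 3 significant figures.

4.83 kg

[OCl⁻]/[HOCl] = 10^(pH − pKa) = 10^(7.39 − 7.45) = 0.871; fraction as HOCl = 1/(1 + 0.871) = 0.5345.
Free chlorine required for 2.37 ppm HOCl: 2.37 / 0.5345 = 4.434 ppm.
FC to add: 4.434 − 0.5 = 3.934 mg/L as Cl₂.
Cl₂ equivalent: 3.934 mg/L × 685,000 L = 2695 g.
Product at 55.8% available Cl: 2695 / 0.558 = 4830 g.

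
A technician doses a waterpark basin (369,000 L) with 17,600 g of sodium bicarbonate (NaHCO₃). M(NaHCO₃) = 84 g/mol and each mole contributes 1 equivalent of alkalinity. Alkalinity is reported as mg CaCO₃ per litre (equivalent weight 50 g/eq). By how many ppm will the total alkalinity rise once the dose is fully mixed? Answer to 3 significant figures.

28.4 ppm

Moles of NaHCO₃: 17,600 g ÷ 84 g/mol = 209.5 mol → 209.5 eq of alkalinity.
As CaCO₃: 209.5 eq × 50 g/eq = 10,480 g.
Rise: 10,480 g / 369,000 L × 1000 = 28.39 mg/L.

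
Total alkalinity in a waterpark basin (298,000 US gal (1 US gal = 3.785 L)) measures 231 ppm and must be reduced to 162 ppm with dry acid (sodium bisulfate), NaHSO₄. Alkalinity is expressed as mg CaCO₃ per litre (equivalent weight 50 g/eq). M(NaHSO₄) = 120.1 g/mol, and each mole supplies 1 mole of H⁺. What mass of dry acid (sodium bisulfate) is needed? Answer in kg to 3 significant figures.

Volume: 298,000 US gal × 3.785 L/gal = 1,127,930 L.
Alkalinity to neutralize: (231 − 162) = 69 mg/L as CaCO₃ × 1,127,930 L = 77,830 g as CaCO₃.
Equivalents of H⁺ required: 77,830 ÷ 50 g/eq = 1557 eq = 1557 mol NaHSO₄.
Mass of NaHSO₄: 1557 × 120.1 = 186,900 g.

187 kg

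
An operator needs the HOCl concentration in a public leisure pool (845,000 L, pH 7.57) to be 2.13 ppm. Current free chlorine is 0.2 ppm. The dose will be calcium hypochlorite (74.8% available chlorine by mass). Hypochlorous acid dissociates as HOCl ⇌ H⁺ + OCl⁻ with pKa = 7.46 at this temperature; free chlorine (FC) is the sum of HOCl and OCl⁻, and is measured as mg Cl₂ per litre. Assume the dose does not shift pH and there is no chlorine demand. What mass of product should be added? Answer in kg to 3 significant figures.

[OCl⁻]/[HOCl] = 10^(pH − pKa) = 10^(7.57 − 7.46) = 1.288; fraction as HOCl = 1/(1 + 1.288) = 0.437.
Free chlorine required for 2.13 ppm HOCl: 2.13 / 0.437 = 4.874 ppm.
FC to add: 4.874 − 0.2 = 4.674 mg/L as Cl₂.
Cl₂ equivalent: 4.674 mg/L × 845,000 L = 3950 g.
Product at 74.8% available Cl: 3950 / 0.748 = 5280 g.

5.28 kg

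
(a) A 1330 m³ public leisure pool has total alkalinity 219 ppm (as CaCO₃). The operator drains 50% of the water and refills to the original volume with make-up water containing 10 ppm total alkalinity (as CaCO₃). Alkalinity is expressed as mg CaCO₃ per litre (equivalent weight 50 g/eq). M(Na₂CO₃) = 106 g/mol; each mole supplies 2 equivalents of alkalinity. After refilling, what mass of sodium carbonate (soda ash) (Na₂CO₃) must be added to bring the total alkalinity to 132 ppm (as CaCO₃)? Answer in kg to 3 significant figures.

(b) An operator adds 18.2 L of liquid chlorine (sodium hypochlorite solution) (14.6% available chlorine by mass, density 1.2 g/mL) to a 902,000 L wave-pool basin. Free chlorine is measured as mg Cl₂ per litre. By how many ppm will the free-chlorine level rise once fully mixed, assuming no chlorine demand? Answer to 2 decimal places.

(a) 24.7 kg; (b) 3.54 ppm

(a) Volume: 1330 m³ = 1,330,000 L.
(a) After draining 50% and refilling: 219 × 0.50 + 10 × 0.50 = 114.5 ppm.
(a) Deficit to target: 132 − 114.5 = 17.5 mg/L.
(a) As CaCO₃: 17.5 mg/L × 1,330,000 L = 23,280 g; ÷ 50 g/eq ÷ 2 = 232.8 mol Na₂CO₃.
(a) Mass: 232.8 × 106 = 24,670 g.

(b) Mass of solution: 18.2 L × 1000 mL/L × 1.2 g/mL = 21,840 g.
(b) Available chlorine delivered: 21,840 g × 0.146 = 3189 g as Cl₂.
(b) Concentration rise: 3189 g / 902,000 L = 3.535 mg/L = 3.54 ppm.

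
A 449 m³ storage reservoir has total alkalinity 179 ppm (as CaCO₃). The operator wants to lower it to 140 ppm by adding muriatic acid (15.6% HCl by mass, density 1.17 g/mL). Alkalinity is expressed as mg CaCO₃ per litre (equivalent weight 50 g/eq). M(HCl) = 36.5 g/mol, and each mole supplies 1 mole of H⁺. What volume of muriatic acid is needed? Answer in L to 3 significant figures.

Volume: 449 m³ = 449,000 L.
Alkalinity to neutralize: (179 − 140) = 39 mg/L as CaCO₃ × 449,000 L = 17,510 g as CaCO₃.
Equivalents of H⁺ required: 17,510 ÷ 50 g/eq = 350.2 eq = 350.2 mol HCl.
Mass of HCl: 350.2 × 36.5 = 12,780 g.
Mass of 15.6% solution: 12,780 / 0.156 = 81,940 g.
Volume: 81,940 g ÷ 1.17 g/mL = 70,040 mL.

70.0 L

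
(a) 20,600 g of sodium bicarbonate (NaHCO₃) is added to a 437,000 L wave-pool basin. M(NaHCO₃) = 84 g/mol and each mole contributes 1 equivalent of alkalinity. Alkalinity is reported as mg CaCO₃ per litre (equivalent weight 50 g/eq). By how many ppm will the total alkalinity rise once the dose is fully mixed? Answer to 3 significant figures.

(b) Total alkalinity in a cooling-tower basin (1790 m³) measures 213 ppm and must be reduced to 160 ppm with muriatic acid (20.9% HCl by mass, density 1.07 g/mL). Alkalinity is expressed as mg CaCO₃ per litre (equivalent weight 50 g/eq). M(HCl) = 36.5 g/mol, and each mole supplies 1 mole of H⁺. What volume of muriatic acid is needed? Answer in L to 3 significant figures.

(a) Moles of NaHCO₃: 20,600 g ÷ 84 g/mol = 245.2 mol → 245.2 eq of alkalinity.
(a) As CaCO₃: 245.2 eq × 50 g/eq = 12,260 g.
(a) Rise: 12,260 g / 437,000 L × 1000 = 28.06 mg/L.

(b) Volume: 1790 m³ = 1,790,000 L.
(b) Alkalinity to neutralize: (213 − 160) = 53 mg/L as CaCO₃ × 1,790,000 L = 94,870 g as CaCO₃.
(b) Equivalents of H⁺ required: 94,870 ÷ 50 g/eq = 1897 eq = 1897 mol HCl.
(b) Mass of HCl: 1897 × 36.5 = 69,260 g.
(b) Mass of 20.9% solution: 69,260 / 0.209 = 331,400 g.
(b) Volume: 331,400 g ÷ 1.07 g/mL = 309,700 mL.

(a) 28.1 ppm; (b) 310 L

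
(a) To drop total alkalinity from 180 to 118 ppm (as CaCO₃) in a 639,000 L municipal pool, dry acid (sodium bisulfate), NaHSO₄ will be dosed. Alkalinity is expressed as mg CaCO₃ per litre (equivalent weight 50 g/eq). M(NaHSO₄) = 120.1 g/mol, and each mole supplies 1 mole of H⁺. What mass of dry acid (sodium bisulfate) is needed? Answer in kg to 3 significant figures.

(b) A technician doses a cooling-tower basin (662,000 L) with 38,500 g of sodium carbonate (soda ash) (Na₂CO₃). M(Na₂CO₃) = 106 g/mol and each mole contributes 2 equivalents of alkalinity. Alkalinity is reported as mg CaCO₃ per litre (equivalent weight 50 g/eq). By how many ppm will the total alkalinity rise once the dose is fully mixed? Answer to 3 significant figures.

(a) 95.2 kg; (b) 54.9 ppm

(a) Alkalinity to neutralize: (180 − 118) = 62 mg/L as CaCO₃ × 639,000 L = 39,620 g as CaCO₃.
(a) Equivalents of H⁺ required: 39,620 ÷ 50 g/eq = 792.4 eq = 792.4 mol NaHSO₄.
(a) Mass of NaHSO₄: 792.4 × 120.1 = 95,160 g.

(b) Moles of Na₂CO₃: 38,500 g ÷ 106 g/mol = 363.2 mol → 726.4 eq of alkalinity.
(b) As CaCO₃: 726.4 eq × 50 g/eq = 36,320 g.
(b) Rise: 36,320 g / 662,000 L × 1000 = 54.87 mg/L.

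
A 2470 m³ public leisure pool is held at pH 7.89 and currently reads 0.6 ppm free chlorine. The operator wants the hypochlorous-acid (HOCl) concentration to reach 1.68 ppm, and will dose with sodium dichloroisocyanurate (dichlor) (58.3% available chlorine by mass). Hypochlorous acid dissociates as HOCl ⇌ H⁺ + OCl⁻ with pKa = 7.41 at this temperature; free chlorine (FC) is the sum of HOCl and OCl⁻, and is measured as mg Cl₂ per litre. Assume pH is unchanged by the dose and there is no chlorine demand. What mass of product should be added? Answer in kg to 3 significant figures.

Volume: 2470 m³ = 2,470,000 L.
[OCl⁻]/[HOCl] = 10^(pH − pKa) = 10^(7.89 − 7.41) = 3.02; fraction as HOCl = 1/(1 + 3.02) = 0.2488.
Free chlorine required for 1.68 ppm HOCl: 1.68 / 0.2488 = 6.754 ppm.
FC to add: 6.754 − 0.6 = 6.154 mg/L as Cl₂.
Cl₂ equivalent: 6.154 mg/L × 2,470,000 L = 15,200 g.
Product at 58.3% available Cl: 15,200 / 0.583 = 26,070 g.

26.1 kg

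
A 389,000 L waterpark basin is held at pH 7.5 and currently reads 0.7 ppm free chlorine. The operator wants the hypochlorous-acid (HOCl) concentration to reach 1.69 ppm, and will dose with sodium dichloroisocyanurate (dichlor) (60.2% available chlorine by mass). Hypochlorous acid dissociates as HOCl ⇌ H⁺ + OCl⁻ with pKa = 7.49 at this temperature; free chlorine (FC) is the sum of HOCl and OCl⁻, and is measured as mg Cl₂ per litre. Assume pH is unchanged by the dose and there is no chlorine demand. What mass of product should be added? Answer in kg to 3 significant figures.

1.76 kg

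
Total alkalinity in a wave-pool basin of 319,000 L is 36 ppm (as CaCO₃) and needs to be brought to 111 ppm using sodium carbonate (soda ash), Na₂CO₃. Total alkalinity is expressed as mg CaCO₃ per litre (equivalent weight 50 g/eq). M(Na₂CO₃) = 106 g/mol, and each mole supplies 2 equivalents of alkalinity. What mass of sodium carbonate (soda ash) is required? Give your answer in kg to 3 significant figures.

25.4 kg

Alkalinity to add: (111 − 36) = 75 mg/L as CaCO₃ × 319,000 L = 23,920 g as CaCO₃.
Equivalents: 23,920 g ÷ 50 g/eq = 478.5 eq.
Each mole of Na₂CO₃ supplies 2 eq, so 478.5 / 2 = 239.2 mol.
Mass: 239.2 mol × 106 g/mol = 25,360 g.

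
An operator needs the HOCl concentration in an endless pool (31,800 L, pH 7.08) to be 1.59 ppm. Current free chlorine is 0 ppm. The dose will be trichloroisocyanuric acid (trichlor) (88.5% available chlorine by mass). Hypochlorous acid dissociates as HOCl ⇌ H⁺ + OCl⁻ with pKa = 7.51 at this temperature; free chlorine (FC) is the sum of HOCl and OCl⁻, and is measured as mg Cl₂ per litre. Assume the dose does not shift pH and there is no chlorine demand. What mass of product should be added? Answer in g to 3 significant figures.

[OCl⁻]/[HOCl] = 10^(pH − pKa) = 10^(7.08 − 7.51) = 0.3715; fraction as HOCl = 1/(1 + 0.3715) = 0.7291.
Free chlorine required for 1.59 ppm HOCl: 1.59 / 0.7291 = 2.181 ppm.
FC to add: 2.181 − 0 = 2.181 mg/L as Cl₂.
Cl₂ equivalent: 2.181 mg/L × 31,800 L = 69.35 g.
Product at 88.5% available Cl: 69.35 / 0.885 = 78.36 g.

78.4 g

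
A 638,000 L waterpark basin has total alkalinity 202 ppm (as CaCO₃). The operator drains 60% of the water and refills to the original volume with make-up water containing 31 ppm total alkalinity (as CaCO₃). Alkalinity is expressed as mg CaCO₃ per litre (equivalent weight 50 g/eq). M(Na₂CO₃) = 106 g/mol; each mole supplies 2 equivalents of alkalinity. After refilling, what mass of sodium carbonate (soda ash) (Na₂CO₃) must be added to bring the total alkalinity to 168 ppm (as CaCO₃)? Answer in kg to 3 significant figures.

46.4 kg

After draining 60% and refilling: 202 × 0.40 + 31 × 0.60 = 99.4 ppm.
Deficit to target: 168 − 99.4 = 68.6 mg/L.
As CaCO₃: 68.6 mg/L × 638,000 L = 43,770 g; ÷ 50 g/eq ÷ 2 = 437.7 mol Na₂CO₃.
Mass: 437.7 × 106 = 46,390 g.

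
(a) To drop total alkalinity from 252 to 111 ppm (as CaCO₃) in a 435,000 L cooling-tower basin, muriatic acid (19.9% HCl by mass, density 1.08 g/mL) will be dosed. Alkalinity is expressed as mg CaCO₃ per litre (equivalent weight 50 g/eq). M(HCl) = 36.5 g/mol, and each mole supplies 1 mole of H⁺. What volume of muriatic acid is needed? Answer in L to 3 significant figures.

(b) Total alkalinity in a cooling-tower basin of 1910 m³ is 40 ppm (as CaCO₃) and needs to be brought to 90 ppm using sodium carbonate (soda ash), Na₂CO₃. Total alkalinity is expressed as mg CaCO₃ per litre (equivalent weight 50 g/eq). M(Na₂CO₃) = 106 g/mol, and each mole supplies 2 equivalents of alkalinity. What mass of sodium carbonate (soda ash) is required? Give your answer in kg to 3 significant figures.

(a) 208 L; (b) 101 kg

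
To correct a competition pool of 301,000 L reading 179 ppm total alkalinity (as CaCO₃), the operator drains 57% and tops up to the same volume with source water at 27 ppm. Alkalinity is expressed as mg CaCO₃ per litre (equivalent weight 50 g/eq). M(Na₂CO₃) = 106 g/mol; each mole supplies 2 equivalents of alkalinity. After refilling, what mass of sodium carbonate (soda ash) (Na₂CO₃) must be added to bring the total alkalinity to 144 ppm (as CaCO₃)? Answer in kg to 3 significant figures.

After draining 57% and refilling: 179 × 0.43 + 27 × 0.57 = 92.36 ppm.
Deficit to target: 144 − 92.36 = 51.64 mg/L.
As CaCO₃: 51.64 mg/L × 301,000 L = 15,540 g; ÷ 50 g/eq ÷ 2 = 155.4 mol Na₂CO₃.
Mass: 155.4 × 106 = 16,480 g.

16.5 kg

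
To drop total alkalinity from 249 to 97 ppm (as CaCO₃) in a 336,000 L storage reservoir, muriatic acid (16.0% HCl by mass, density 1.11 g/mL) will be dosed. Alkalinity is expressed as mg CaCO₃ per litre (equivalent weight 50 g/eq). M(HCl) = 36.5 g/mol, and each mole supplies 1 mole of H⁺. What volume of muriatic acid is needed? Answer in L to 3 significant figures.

210 L

Alkalinity to neutralize: (249 − 97) = 152 mg/L as CaCO₃ × 336,000 L = 51,070 g as CaCO₃.
Equivalents of H⁺ required: 51,070 ÷ 50 g/eq = 1021 eq = 1021 mol HCl.
Mass of HCl: 1021 × 36.5 = 37,280 g.
Mass of 16.0% solution: 37,280 / 0.16 = 233,000 g.
Volume: 233,000 g ÷ 1.11 g/mL = 209,900 mL.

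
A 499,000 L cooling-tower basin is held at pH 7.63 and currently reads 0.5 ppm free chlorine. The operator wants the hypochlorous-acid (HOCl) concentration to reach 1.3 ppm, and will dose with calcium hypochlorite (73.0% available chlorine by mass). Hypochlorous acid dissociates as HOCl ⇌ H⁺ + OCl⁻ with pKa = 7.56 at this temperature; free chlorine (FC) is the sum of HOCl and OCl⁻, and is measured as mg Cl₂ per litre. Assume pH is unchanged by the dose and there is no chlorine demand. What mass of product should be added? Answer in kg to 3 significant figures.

1.59 kg

[OCl⁻]/[HOCl] = 10^(pH − pKa) = 10^(7.63 − 7.56) = 1.175; fraction as HOCl = 1/(1 + 1.175) = 0.4598.
Free chlorine required for 1.3 ppm HOCl: 1.3 / 0.4598 = 2.827 ppm.
FC to add: 2.827 − 0.5 = 2.327 mg/L as Cl₂.
Cl₂ equivalent: 2.327 mg/L × 499,000 L = 1161 g.
Product at 73.0% available Cl: 1161 / 0.73 = 1591 g.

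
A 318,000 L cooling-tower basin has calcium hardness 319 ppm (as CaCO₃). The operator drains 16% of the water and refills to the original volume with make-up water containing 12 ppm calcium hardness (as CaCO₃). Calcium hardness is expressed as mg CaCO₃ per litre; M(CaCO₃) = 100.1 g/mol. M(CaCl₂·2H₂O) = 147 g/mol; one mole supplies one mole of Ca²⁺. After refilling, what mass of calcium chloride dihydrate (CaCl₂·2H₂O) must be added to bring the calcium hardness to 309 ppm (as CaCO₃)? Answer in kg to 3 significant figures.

After draining 16% and refilling: 319 × 0.84 + 12 × 0.16 = 269.88 ppm.
Deficit to target: 309 − 269.88 = 39.12 mg/L.
As CaCO₃: 39.12 mg/L × 318,000 L = 12,440 g; ÷ 100.1 = 124.3 mol Ca²⁺.
Mass: 124.3 × 147 = 18,270 g.

18.3 kg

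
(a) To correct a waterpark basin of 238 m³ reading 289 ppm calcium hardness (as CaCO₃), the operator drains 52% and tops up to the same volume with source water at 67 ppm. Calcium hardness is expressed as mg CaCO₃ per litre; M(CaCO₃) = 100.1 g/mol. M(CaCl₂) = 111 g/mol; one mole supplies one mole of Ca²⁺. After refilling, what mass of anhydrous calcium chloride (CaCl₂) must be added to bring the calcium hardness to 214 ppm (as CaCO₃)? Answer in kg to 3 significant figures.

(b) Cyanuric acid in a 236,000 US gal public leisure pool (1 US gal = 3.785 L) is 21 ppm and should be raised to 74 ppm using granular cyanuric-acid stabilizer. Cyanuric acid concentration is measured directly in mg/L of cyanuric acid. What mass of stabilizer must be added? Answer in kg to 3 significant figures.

(a) Volume: 238 m³ = 238,000 L.
(a) After draining 52% and refilling: 289 × 0.48 + 67 × 0.52 = 173.56 ppm.
(a) Deficit to target: 214 − 173.56 = 40.44 mg/L.
(a) As CaCO₃: 40.44 mg/L × 238,000 L = 9625 g; ÷ 100.1 = 96.15 mol Ca²⁺.
(a) Mass: 96.15 × 111 = 10,670 g.

(b) Volume: 236,000 US gal × 3.785 L/gal = 893,260 L.
(b) CYA to add: (74 − 21) = 53 mg/L × 893,260 L = 47,340 g cyanuric acid.

(a) 10.7 kg; (b) 47.3 kg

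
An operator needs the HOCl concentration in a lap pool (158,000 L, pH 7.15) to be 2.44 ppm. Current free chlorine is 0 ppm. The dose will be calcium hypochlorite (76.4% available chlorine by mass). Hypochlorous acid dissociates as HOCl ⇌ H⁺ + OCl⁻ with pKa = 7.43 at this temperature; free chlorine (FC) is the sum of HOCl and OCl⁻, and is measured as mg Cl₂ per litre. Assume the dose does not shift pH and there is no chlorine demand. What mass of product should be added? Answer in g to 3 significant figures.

[OCl⁻]/[HOCl] = 10^(pH − pKa) = 10^(7.15 − 7.43) = 0.5248; fraction as HOCl = 1/(1 + 0.5248) = 0.6558.
Free chlorine required for 2.44 ppm HOCl: 2.44 / 0.6558 = 3.721 ppm.
FC to add: 3.721 − 0 = 3.721 mg/L as Cl₂.
Cl₂ equivalent: 3.721 mg/L × 158,000 L = 587.8 g.
Product at 76.4% available Cl: 587.8 / 0.764 = 769.4 g.

769 g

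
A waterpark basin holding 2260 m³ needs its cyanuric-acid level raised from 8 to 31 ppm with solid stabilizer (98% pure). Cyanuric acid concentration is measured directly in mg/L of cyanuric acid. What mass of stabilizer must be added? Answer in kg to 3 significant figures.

53.0 kg

Volume: 2260 m³ = 2,260,000 L.
CYA to add: (31 − 8) = 23 mg/L × 2,260,000 L = 51,980 g cyanuric acid.
At 98% purity: 51,980 / 0.98 = 53,040 g product.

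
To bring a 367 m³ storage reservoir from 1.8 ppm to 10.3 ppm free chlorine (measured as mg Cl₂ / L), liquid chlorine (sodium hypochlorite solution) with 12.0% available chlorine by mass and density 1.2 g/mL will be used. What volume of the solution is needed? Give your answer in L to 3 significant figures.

21.7 L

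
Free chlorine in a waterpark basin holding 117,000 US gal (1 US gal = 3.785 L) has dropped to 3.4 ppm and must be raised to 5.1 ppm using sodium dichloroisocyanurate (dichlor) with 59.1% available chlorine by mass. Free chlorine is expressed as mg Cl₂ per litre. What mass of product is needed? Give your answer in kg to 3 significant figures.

1.27 kg

Volume: 117,000 US gal × 3.785 L/gal = 442,845 L.
Chlorine deficit: 5.1 − 3.4 = 1.7 ppm = 1.7 mg/L as Cl₂.
Cl₂ equivalent needed: 1.7 mg/L × 442,845 L = 752,800 mg = 752.8 g.
Product at 59.1% available chlorine: 752.8 / 0.591 = 1274 g.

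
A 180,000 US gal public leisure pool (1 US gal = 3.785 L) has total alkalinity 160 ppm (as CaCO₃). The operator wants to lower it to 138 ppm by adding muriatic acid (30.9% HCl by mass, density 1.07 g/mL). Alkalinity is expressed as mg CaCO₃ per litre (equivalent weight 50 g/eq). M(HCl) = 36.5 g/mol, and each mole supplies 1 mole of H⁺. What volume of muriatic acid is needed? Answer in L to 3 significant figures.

33.1 L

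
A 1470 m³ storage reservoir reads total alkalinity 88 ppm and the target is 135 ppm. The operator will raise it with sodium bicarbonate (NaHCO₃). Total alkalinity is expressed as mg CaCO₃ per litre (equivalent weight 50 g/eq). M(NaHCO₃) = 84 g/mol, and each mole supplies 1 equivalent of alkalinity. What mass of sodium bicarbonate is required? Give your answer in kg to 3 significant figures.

116 kg

Volume: 1470 m³ = 1,470,000 L.
Alkalinity to add: (135 − 88) = 47 mg/L as CaCO₃ × 1,470,000 L = 69,090 g as CaCO₃.
Equivalents: 69,090 g ÷ 50 g/eq = 1382 eq.
NaHCO₃ supplies 1 eq per mole → 1382 mol.
Mass: 1382 mol × 84 g/mol = 116,100 g.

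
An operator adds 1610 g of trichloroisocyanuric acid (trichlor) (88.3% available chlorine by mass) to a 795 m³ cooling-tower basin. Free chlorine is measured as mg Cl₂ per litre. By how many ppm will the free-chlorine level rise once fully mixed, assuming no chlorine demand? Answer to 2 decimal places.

Volume: 795 m³ = 795,000 L.
Available chlorine delivered: 1610 g × 0.883 = 1422 g as Cl₂.
Concentration rise: 1422 g / 795,000 L = 1.788 mg/L = 1.79 ppm.

1.79 ppm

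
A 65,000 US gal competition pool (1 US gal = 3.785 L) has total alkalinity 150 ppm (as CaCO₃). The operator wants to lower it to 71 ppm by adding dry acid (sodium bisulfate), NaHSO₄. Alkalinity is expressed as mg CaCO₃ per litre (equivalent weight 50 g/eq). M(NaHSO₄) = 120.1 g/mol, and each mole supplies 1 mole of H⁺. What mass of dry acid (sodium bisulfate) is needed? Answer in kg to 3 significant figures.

Volume: 65,000 US gal × 3.785 L/gal = 246,025 L.
Alkalinity to neutralize: (150 − 71) = 79 mg/L as CaCO₃ × 246,025 L = 19,440 g as CaCO₃.
Equivalents of H⁺ required: 19,440 ÷ 50 g/eq = 388.7 eq = 388.7 mol NaHSO₄.
Mass of NaHSO₄: 388.7 × 120.1 = 46,690 g.

46.7 kg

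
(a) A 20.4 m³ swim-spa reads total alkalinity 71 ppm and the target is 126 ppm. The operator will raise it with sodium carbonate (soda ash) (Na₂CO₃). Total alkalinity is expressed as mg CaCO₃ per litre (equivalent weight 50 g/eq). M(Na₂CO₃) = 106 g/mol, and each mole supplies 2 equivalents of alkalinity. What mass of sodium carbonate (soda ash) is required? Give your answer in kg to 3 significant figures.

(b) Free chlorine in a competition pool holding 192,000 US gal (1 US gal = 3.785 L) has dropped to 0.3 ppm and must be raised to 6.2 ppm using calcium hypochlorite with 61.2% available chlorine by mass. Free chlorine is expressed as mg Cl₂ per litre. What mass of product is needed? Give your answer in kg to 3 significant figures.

(a) 1.19 kg; (b) 7.01 kg

(a) Volume: 20.4 m³ = 20,400 L.
(a) Alkalinity to add: (126 − 71) = 55 mg/L as CaCO₃ × 20,400 L = 1122 g as CaCO₃.
(a) Equivalents: 1122 g ÷ 50 g/eq = 22.44 eq.
(a) Each mole of Na₂CO₃ supplies 2 eq, so 22.44 / 2 = 11.22 mol.
(a) Mass: 11.22 mol × 106 g/mol = 1189 g.

(b) Volume: 192,000 US gal × 3.785 L/gal = 726,720 L.
(b) Chlorine deficit: 6.2 − 0.3 = 5.9 ppm = 5.9 mg/L as Cl₂.
(b) Cl₂ equivalent needed: 5.9 mg/L × 726,720 L = 4,288,000 mg = 4288 g.
(b) Product at 61.2% available chlorine: 4288 / 0.612 = 7006 g.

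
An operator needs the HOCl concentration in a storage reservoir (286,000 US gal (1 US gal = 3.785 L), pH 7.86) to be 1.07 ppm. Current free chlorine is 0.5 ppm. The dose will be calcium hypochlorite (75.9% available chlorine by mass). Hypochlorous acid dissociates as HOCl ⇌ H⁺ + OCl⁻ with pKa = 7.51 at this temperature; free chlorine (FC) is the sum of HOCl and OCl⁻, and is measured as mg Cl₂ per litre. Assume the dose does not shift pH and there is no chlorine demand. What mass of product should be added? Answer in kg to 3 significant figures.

Volume: 286,000 US gal × 3.785 L/gal = 1,082,510 L.
[OCl⁻]/[HOCl] = 10^(pH − pKa) = 10^(7.86 − 7.51) = 2.239; fraction as HOCl = 1/(1 + 2.239) = 0.3088.
Free chlorine required for 1.07 ppm HOCl: 1.07 / 0.3088 = 3.465 ppm.
FC to add: 3.465 − 0.5 = 2.965 mg/L as Cl₂.
Cl₂ equivalent: 2.965 mg/L × 1,082,510 L = 3210 g.
Product at 75.9% available Cl: 3210 / 0.759 = 4229 g.

4.23 kg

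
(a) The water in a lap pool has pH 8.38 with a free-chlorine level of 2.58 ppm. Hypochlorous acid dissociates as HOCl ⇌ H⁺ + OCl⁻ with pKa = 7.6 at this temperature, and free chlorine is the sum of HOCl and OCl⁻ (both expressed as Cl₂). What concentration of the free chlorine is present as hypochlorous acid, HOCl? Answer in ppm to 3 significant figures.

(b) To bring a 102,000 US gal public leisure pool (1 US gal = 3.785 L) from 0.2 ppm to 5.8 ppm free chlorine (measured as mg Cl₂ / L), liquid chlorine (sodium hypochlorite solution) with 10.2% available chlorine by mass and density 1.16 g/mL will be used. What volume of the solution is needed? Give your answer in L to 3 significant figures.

(a) [OCl⁻]/[HOCl] = 10^(pH − pKa) = 10^(8.38 − 7.6) = 10^0.78 = 6.026.
(a) Fraction as HOCl = 1 / (1 + 6.026) = 0.1423.
(a) HOCl = 0.1423 × 2.58 ppm = 0.3672 ppm.

(b) Volume: 102,000 US gal × 3.785 L/gal = 386,070 L.
(b) Chlorine deficit: 5.8 − 0.2 = 5.6 ppm = 5.6 mg/L as Cl₂.
(b) Cl₂ equivalent needed: 5.6 mg/L × 386,070 L = 2,162,000 mg = 2162 g.
(b) Product at 10.2% available chlorine: 2162 / 0.102 = 21,200 g.
(b) Volume at density 1.16 g/mL: 21,200 g ÷ 1.16 g/mL = 18,270 mL.

(a) 0.367 ppm; (b) 18.3 L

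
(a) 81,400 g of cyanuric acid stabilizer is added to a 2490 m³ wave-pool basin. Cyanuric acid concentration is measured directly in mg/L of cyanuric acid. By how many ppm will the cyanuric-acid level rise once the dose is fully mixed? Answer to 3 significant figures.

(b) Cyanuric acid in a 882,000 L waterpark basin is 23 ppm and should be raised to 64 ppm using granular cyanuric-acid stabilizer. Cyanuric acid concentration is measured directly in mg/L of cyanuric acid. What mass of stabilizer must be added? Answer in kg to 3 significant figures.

(a) Volume: 2490 m³ = 2,490,000 L.
(a) Rise: 81,400 g / 2,490,000 L × 1000 = 32.69 mg/L.

(b) CYA to add: (64 − 23) = 41 mg/L × 882,000 L = 36,160 g cyanuric acid.

(a) 32.7 ppm; (b) 36.2 kg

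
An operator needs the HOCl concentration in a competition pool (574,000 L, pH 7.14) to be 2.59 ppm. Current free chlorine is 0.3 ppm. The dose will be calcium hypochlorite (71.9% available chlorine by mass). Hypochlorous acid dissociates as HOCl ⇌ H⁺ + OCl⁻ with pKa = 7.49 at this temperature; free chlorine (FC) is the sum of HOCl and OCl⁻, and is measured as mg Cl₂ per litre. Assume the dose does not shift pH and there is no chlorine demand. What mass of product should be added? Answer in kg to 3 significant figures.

[OCl⁻]/[HOCl] = 10^(pH − pKa) = 10^(7.14 − 7.49) = 0.4467; fraction as HOCl = 1/(1 + 0.4467) = 0.6912.
Free chlorine required for 2.59 ppm HOCl: 2.59 / 0.6912 = 3.747 ppm.
FC to add: 3.747 − 0.3 = 3.447 mg/L as Cl₂.
Cl₂ equivalent: 3.447 mg/L × 574,000 L = 1979 g.
Product at 71.9% available Cl: 1979 / 0.719 = 2752 g.

2.75 kg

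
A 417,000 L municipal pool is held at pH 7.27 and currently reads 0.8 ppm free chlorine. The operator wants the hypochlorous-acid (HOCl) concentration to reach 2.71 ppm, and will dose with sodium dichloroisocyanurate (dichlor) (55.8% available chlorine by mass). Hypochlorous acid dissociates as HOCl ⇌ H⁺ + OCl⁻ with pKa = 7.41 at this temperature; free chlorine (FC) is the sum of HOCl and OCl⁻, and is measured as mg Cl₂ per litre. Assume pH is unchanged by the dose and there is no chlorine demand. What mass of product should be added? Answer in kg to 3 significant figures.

[OCl⁻]/[HOCl] = 10^(pH − pKa) = 10^(7.27 − 7.41) = 0.7244; fraction as HOCl = 1/(1 + 0.7244) = 0.5799.
Free chlorine required for 2.71 ppm HOCl: 2.71 / 0.5799 = 4.673 ppm.
FC to add: 4.673 − 0.8 = 3.873 mg/L as Cl₂.
Cl₂ equivalent: 3.873 mg/L × 417,000 L = 1615 g.
Product at 55.8% available Cl: 1615 / 0.558 = 2895 g.

2.89 kg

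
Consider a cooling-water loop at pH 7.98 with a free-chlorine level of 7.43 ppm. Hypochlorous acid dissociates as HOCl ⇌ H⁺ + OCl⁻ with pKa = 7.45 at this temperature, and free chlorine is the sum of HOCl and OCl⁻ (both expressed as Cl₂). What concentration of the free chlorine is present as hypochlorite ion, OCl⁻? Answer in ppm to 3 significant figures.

[OCl⁻]/[HOCl] = 10^(pH − pKa) = 10^(7.98 − 7.45) = 10^0.53 = 3.388.
Fraction as HOCl = 1 / (1 + 3.388) = 0.2279.
OCl⁻ = (1 − 0.2279) × 7.43 ppm = 5.737 ppm.

5.74 ppm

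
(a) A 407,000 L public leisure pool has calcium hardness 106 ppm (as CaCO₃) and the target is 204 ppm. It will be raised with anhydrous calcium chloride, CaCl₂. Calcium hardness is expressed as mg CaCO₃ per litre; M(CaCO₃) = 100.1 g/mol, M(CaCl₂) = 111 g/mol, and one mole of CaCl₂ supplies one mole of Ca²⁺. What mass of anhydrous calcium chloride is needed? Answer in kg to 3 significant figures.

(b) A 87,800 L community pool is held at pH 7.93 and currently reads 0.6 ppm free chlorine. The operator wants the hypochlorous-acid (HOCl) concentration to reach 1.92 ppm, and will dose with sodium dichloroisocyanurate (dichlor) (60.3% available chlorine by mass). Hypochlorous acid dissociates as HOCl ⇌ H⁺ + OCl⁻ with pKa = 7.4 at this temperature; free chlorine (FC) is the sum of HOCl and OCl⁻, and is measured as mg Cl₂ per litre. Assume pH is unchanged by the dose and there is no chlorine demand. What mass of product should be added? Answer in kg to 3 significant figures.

(a) 44.2 kg; (b) 1.14 kg

(a) Hardness to add: (204 − 106) = 98 mg/L as CaCO₃ × 407,000 L = 39,890 g as CaCO₃.
(a) Moles of Ca²⁺ (1 mol Ca²⁺ ≡ 1 mol CaCO₃): 39,890 / 100.1 g/mol = 398.5 mol.
(a) Mass of CaCl₂: 398.5 × 111 = 44,230 g.

(b) [OCl⁻]/[HOCl] = 10^(pH − pKa) = 10^(7.93 − 7.4) = 3.388; fraction as HOCl = 1/(1 + 3.388) = 0.2279.
(b) Free chlorine required for 1.92 ppm HOCl: 1.92 / 0.2279 = 8.426 ppm.
(b) FC to add: 8.426 − 0.6 = 7.826 mg/L as Cl₂.
(b) Cl₂ equivalent: 7.826 mg/L × 87,800 L = 687.1 g.
(b) Product at 60.3% available Cl: 687.1 / 0.603 = 1139 g.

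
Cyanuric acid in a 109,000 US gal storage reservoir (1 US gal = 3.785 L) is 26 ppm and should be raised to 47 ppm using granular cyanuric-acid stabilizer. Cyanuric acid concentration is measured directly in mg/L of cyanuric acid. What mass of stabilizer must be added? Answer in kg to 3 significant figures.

8.66 kg

Volume: 109,000 US gal × 3.785 L/gal = 412,565 L.
CYA to add: (47 − 26) = 21 mg/L × 412,565 L = 8664 g cyanuric acid.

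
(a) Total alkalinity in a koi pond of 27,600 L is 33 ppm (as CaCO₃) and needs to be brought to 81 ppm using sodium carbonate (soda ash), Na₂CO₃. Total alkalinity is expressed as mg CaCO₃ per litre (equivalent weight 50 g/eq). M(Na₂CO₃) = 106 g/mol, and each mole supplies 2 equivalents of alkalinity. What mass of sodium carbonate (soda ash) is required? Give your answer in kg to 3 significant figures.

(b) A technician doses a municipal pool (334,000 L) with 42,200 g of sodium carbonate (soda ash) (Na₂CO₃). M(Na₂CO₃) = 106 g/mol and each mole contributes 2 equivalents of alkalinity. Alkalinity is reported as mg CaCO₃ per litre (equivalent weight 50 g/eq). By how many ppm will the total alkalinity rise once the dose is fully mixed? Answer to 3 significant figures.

(a) 1.40 kg; (b) 119 ppm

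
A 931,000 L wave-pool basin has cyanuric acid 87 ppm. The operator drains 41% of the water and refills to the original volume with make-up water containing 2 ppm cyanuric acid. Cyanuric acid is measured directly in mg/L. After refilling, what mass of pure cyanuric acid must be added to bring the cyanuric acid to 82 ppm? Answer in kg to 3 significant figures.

27.8 kg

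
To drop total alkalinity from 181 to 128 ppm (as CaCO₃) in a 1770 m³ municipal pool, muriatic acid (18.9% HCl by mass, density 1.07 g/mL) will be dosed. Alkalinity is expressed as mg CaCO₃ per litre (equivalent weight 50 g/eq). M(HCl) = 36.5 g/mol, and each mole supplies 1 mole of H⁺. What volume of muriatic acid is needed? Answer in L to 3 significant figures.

Volume: 1770 m³ = 1,770,000 L.
Alkalinity to neutralize: (181 − 128) = 53 mg/L as CaCO₃ × 1,770,000 L = 93,810 g as CaCO₃.
Equivalents of H⁺ required: 93,810 ÷ 50 g/eq = 1876 eq = 1876 mol HCl.
Mass of HCl: 1876 × 36.5 = 68,480 g.
Mass of 18.9% solution: 68,480 / 0.189 = 362,300 g.
Volume: 362,300 g ÷ 1.07 g/mL = 338,600 mL.

339 L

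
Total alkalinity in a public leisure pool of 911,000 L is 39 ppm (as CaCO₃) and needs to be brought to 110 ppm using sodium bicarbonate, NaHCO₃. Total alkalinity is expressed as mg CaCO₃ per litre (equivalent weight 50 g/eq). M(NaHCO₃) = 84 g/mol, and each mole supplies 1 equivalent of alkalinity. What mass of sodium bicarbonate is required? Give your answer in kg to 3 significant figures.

Alkalinity to add: (110 − 39) = 71 mg/L as CaCO₃ × 911,000 L = 64,680 g as CaCO₃.
Equivalents: 64,680 g ÷ 50 g/eq = 1294 eq.
NaHCO₃ supplies 1 eq per mole → 1294 mol.
Mass: 1294 mol × 84 g/mol = 108,700 g.

109 kg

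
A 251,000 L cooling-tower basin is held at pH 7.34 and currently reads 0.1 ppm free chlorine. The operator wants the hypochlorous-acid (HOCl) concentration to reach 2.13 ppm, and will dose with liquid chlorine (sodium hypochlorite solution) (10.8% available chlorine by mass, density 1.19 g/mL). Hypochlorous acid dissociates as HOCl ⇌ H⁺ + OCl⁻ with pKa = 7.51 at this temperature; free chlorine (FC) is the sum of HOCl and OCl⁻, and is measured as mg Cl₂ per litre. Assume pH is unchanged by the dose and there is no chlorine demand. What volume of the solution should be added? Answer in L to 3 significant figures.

[OCl⁻]/[HOCl] = 10^(pH − pKa) = 10^(7.34 − 7.51) = 0.6761; fraction as HOCl = 1/(1 + 0.6761) = 0.5966.
Free chlorine required for 2.13 ppm HOCl: 2.13 / 0.5966 = 3.57 ppm.
FC to add: 3.57 − 0.1 = 3.47 mg/L as Cl₂.
Cl₂ equivalent: 3.47 mg/L × 251,000 L = 871 g.
Product at 10.8% available Cl: 871 / 0.108 = 8065 g.
Volume: 8065 g ÷ 1.19 g/mL = 6777 mL.

6.78 L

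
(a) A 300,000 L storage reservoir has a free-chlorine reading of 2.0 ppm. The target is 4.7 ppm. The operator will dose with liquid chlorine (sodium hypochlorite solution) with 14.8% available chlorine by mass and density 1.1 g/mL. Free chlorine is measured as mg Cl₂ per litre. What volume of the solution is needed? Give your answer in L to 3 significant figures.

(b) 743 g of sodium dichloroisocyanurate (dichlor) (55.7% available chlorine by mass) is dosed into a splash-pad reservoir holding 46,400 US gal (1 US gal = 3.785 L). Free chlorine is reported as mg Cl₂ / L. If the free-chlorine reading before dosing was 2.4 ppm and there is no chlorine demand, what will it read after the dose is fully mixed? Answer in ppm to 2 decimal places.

(a) 4.98 L; (b) 4.76 ppm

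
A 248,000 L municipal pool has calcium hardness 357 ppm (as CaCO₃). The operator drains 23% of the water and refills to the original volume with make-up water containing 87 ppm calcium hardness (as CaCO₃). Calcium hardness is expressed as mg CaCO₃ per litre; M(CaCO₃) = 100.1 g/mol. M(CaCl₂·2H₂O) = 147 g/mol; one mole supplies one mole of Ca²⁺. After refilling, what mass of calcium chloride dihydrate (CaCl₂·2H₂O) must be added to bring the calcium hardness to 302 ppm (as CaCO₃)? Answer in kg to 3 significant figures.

After draining 23% and refilling: 357 × 0.77 + 87 × 0.23 = 294.9 ppm.
Deficit to target: 302 − 294.9 = 7.1 mg/L.
As CaCO₃: 7.1 mg/L × 248,000 L = 1761 g; ÷ 100.1 = 17.59 mol Ca²⁺.
Mass: 17.59 × 147 = 2586 g.

2.59 kg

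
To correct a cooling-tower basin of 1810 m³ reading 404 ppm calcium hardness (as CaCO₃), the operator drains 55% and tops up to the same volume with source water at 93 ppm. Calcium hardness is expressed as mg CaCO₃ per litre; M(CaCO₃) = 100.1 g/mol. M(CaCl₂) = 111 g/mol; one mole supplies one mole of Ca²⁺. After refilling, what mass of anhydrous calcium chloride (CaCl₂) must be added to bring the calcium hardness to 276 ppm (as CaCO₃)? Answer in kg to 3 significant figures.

86.4 kg

Volume: 1810 m³ = 1,810,000 L.
After draining 55% and refilling: 404 × 0.45 + 93 × 0.55 = 232.95 ppm.
Deficit to target: 276 − 232.95 = 43.05 mg/L.
As CaCO₃: 43.05 mg/L × 1,810,000 L = 77,920 g; ÷ 100.1 = 778.4 mol Ca²⁺.
Mass: 778.4 × 111 = 86,410 g.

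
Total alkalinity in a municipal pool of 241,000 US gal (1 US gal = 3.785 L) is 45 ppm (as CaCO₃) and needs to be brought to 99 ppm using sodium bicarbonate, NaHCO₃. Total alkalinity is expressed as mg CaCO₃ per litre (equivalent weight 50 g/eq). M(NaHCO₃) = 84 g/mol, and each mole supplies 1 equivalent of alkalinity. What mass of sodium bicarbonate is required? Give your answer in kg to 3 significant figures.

82.8 kg

Volume: 241,000 US gal × 3.785 L/gal = 912,185 L.
Alkalinity to add: (99 − 45) = 54 mg/L as CaCO₃ × 912,185 L = 49,260 g as CaCO₃.
Equivalents: 49,260 g ÷ 50 g/eq = 985.2 eq.
NaHCO₃ supplies 1 eq per mole → 985.2 mol.
Mass: 985.2 mol × 84 g/mol = 82,750 g.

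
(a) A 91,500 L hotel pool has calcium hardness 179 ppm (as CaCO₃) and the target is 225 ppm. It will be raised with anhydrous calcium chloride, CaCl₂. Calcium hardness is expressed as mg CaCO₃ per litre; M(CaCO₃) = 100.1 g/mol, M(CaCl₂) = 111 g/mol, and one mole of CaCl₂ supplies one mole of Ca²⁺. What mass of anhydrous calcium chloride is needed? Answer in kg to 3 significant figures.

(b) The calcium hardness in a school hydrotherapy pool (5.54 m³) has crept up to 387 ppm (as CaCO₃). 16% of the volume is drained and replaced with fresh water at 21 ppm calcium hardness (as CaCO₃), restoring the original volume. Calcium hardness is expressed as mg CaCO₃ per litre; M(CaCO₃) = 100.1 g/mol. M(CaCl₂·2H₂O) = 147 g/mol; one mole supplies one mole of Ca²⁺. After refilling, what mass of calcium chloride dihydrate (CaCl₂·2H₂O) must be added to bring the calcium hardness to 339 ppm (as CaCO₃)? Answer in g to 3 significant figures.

(a) 4.67 kg; (b) 85.9 g

(a) Hardness to add: (225 − 179) = 46 mg/L as CaCO₃ × 91,500 L = 4209 g as CaCO₃.
(a) Moles of Ca²⁺ (1 mol Ca²⁺ ≡ 1 mol CaCO₃): 4209 / 100.1 g/mol = 42.05 mol.
(a) Mass of CaCl₂: 42.05 × 111 = 4667 g.

(b) Volume: 5.54 m³ = 5,540 L.
(b) After draining 16% and refilling: 387 × 0.84 + 21 × 0.16 = 328.44 ppm.
(b) Deficit to target: 339 − 328.44 = 10.56 mg/L.
(b) As CaCO₃: 10.56 mg/L × 5,540 L = 58.5 g; ÷ 100.1 = 0.5844 mol Ca²⁺.
(b) Mass: 0.5844 × 147 = 85.91 g.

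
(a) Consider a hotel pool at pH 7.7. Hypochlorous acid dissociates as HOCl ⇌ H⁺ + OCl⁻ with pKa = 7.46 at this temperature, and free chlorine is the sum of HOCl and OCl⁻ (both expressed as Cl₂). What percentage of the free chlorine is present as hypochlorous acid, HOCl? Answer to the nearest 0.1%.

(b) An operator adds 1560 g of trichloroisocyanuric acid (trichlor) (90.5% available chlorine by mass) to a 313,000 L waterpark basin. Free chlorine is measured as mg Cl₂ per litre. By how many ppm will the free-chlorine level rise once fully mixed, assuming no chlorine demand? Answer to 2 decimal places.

(a) [OCl⁻]/[HOCl] = 10^(pH − pKa) = 10^(7.7 − 7.46) = 10^0.24 = 1.738.
(a) Fraction as HOCl = 1 / (1 + 1.738) = 0.3653.

(b) Available chlorine delivered: 1560 g × 0.905 = 1412 g as Cl₂.
(b) Concentration rise: 1412 g / 313,000 L = 4.511 mg/L = 4.51 ppm.

(a) 36.5%; (b) 4.51 ppm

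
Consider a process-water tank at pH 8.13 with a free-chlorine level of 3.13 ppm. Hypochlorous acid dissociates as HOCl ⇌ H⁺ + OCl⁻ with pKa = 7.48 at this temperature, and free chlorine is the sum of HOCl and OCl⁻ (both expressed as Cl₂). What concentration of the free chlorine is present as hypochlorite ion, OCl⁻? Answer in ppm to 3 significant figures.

2.56 ppm

[OCl⁻]/[HOCl] = 10^(pH − pKa) = 10^(8.13 − 7.48) = 10^0.65 = 4.467.
Fraction as HOCl = 1 / (1 + 4.467) = 0.1829.
OCl⁻ = (1 − 0.1829) × 3.13 ppm = 2.557 ppm.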